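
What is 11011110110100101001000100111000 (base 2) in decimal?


11011110110100101001000100111000 in decimal = 3738341688

3738341688


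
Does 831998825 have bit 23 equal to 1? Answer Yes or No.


0b110001100101110100101101101001, bit 23 = 1. Yes

Yes


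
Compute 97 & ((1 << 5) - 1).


97 & 31 = 1

1


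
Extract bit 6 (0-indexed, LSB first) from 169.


0b10101001, position 6 = 0

0


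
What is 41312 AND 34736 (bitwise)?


0b1010000101100000 & 0b1000011110110000 = 0b1000000100100000 = 33056

33056


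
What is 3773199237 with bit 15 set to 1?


3773199237 | (1 << 15) = 3773199237 | 32768 = 3773232005

3773232005


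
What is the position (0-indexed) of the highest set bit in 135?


0b10000111. Highest set bit at position 7

7


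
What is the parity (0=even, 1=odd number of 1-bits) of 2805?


0b101011110101 has 8 ones => parity 0

0


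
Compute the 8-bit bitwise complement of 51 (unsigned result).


~0b110011 = 0b11001100 = 204 (8-bit unsigned)

204


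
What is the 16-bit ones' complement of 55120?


55120 ^ 65535 = 10415

10415


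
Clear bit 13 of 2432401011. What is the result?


2432401011 & ~(1 << 13) = 2432392819

2432392819


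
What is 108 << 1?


0b1101100 << 1 = 0b11011000 = 216

216


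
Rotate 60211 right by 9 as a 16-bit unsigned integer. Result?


Rotate 0b1110101100110011 right by 9 (16-bit) = 0b1001100111110101 = 39413

39413


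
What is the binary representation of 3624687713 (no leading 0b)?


3624687713 = 11011000000011000101100001100001 in binary

11011000000011000101100001100001


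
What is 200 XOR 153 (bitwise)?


0b11001000 ^ 0b10011001 = 0b1010001 = 81

81


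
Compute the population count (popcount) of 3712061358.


0b11011101010000011000111110101110 has 18 set bits

18


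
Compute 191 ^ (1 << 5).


191 ^ (1 << 5) = 191 ^ 32 = 159

159


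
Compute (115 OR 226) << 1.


Step 1: 115 | 226 = 243
Step 2: 243 << 1 = 486

486


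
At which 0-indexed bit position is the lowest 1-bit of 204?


0b11001100. Lowest set bit at position 2

2


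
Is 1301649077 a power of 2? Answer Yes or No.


0b1001101100101011001011010110101. Multiple bits set => No

No


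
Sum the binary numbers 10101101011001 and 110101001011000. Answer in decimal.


10101101011001 + 110101001011000 = 1001010110110001 = 38321

38321


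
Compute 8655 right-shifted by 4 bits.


0b10000111001111 >> 4 = 0b1000011100 = 540

540


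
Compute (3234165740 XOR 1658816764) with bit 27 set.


Step 1: 3234165740 ^ 1658816764 = 2719677200
Step 2: 2719677200 | (1 << 27) = 2719677200 | 134217728 = 2853894928

2853894928


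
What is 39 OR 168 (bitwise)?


0b100111 | 0b10101000 = 0b10101111 = 175

175


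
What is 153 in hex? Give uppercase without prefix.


153 = 99 hex

99


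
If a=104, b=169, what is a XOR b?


104 ^ 169 = 193

193


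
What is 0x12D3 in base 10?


12D3 hex = 4819 decimal

4819


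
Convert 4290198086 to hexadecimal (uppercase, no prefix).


4290198086 = FFB73A46 hex

FFB73A46


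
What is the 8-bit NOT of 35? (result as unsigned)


~0b100011 = 0b11011100 = 220 (8-bit unsigned)

220


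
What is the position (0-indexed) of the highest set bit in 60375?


0b1110101111010111. Highest set bit at position 15

15


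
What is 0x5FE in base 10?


5FE hex = 1534 decimal

1534


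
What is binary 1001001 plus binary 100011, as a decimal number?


1001001 + 100011 = 1101100 = 108

108


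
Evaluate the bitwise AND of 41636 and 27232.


0b1010001010100100 & 0b110101001100000 = 0b10001000100000 = 8736

8736


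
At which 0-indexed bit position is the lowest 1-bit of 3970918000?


0b11101100101011110110011001110000. Lowest set bit at position 4

4


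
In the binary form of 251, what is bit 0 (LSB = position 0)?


0b11111011, position 0 = 1

1


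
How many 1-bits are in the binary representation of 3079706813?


0b10110111100100001001100010111101 has 17 set bits

17


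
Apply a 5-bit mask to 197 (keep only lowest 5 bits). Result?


197 & 31 = 5

5


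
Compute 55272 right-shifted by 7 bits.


0b1101011111101000 >> 7 = 0b110101111 = 431

431


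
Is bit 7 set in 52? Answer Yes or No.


0b110100, bit 7 = 0. No

No


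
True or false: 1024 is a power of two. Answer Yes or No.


0b10000000000. Only one bit set => Yes

Yes


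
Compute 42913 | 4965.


0b1010011110100001 | 0b1001101100101 = 0b1011011111100101 = 47077

47077


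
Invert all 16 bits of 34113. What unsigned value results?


34113 ^ 65535 = 31422

31422


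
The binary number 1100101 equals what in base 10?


1100101 in decimal = 101

101


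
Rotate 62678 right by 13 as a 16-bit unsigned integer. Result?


Rotate 0b1111010011010110 right by 13 (16-bit) = 0b1010011010110111 = 42679

42679


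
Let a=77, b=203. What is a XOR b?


77 ^ 203 = 134

134


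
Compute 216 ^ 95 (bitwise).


0b11011000 ^ 0b1011111 = 0b10000111 = 135

135


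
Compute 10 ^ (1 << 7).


10 ^ (1 << 7) = 10 ^ 128 = 138

138


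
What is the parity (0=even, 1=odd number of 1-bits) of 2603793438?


0b10011011001100101011110000011110 has 17 ones => parity 1

1


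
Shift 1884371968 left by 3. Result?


0b1110000010100010011110000000000 << 3 = 0b1110000010100010011110000000000000 = 15074975744

15074975744


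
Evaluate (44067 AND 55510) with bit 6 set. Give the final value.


Step 1: 44067 & 55510 = 34818
Step 2: 34818 | (1 << 6) = 34818 | 64 = 34882

34882


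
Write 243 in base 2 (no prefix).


243 = 11110011 in binary

11110011


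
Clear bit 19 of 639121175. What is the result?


639121175 & ~(1 << 19) = 638596887

638596887


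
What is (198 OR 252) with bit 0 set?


Step 1: 198 | 252 = 254
Step 2: 254 | (1 << 0) = 254 | 1 = 255

255


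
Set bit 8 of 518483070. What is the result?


518483070 | (1 << 8) = 518483070 | 256 = 518483326

518483326


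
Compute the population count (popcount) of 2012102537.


0b1110111111011100011111110001001 has 21 set bits

21


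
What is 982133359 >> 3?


0b111010100010100010101001101111 >> 3 = 0b111010100010100010101001101 = 122766669

122766669


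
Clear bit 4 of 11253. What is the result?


11253 & ~(1 << 4) = 11237

11237


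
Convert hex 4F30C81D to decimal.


4F30C81D hex = 1328597021 decimal

1328597021


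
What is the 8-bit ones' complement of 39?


39 ^ 255 = 216

216


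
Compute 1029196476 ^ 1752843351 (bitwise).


0b111101010110000100101010111100 ^ 0b1101000011110100100010001010111 = 0b1010101001000100000111011101011 = 1428295403

1428295403


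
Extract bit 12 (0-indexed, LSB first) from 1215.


0b10010111111, position 12 = 0

0


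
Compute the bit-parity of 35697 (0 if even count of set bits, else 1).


0b1000101101110001 has 8 ones => parity 0

0


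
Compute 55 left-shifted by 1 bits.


0b110111 << 1 = 0b1101110 = 110

110


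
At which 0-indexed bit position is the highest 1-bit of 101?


0b1100101. Highest set bit at position 6

6


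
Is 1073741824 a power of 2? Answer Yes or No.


0b1000000000000000000000000000000. Only one bit set => Yes

Yes


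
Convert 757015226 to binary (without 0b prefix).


757015226 = 101101000111110010001010111010 in binary

101101000111110010001010111010


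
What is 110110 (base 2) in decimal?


110110 in decimal = 54

54


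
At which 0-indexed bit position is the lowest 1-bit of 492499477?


0b11101010110101111001000010101. Lowest set bit at position 0

0


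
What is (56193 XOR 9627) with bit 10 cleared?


Step 1: 56193 ^ 9627 = 65050
Step 2: 65050 & ~(1 << 10) = 64026

64026


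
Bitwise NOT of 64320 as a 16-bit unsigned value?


~0b1111101101000000 = 0b10010111111 = 1215 (16-bit unsigned)

1215


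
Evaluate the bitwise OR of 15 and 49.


0b1111 | 0b110001 = 0b111111 = 63

63


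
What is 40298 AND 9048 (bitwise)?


0b1001110101101010 & 0b10001101011000 = 0b101001000 = 328

328


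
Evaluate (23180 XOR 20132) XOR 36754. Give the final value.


Step 1: 23180 ^ 20132 = 5160
Step 2: 5160 ^ 36754 = 39866

39866


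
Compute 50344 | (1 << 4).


50344 | (1 << 4) = 50344 | 16 = 50360

50360


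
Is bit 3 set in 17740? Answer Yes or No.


0b100010101001100, bit 3 = 1. Yes

Yes


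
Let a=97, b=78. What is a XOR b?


97 ^ 78 = 47

47


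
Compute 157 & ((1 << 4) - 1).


157 & 15 = 13

13


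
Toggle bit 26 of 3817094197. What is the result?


3817094197 ^ (1 << 26) = 3817094197 ^ 67108864 = 3884203061

3884203061


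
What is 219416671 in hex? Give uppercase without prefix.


219416671 = D14085F hex

D14085F


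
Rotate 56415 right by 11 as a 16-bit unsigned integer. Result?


Rotate 0b1101110001011111 right by 11 (16-bit) = 0b1000101111111011 = 35835

35835


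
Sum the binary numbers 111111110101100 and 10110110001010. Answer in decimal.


111111110101100 + 10110110001010 = 1010110100110110 = 44342

44342


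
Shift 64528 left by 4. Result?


0b1111110000010000 << 4 = 0b11111100000100000000 = 1032448

1032448


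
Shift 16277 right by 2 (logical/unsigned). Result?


0b11111110010101 >> 2 = 0b111111100101 = 4069

4069


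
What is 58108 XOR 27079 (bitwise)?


0b1110001011111100 ^ 0b110100111000111 = 0b1000101100111011 = 35643

35643


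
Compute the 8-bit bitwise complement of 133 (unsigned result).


~0b10000101 = 0b1111010 = 122 (8-bit unsigned)

122


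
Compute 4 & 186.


0b100 & 0b10111010 = 0b0 = 0

0


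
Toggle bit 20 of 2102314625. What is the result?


2102314625 ^ (1 << 20) = 2102314625 ^ 1048576 = 2103363201

2103363201


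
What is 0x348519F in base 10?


348519F hex = 55071135 decimal

55071135


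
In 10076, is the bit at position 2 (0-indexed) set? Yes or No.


0b10011101011100, bit 2 = 1. Yes

Yes


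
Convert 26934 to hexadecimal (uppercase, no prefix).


26934 = 6936 hex

6936


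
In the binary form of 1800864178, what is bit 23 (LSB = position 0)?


0b1101011010101110000000110110010, position 23 = 0

0


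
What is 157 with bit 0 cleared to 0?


157 & ~(1 << 0) = 156

156


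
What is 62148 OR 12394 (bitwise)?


0b1111001011000100 | 0b11000001101010 = 0b1111001011101110 = 62190

62190


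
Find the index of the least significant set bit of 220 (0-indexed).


0b11011100. Lowest set bit at position 2

2


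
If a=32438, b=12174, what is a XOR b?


32438 ^ 12174 = 20792

20792


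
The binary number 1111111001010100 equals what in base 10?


1111111001010100 in decimal = 65108

65108


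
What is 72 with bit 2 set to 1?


72 | (1 << 2) = 72 | 4 = 76

76


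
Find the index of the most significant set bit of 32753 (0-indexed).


0b111111111110001. Highest set bit at position 14

14


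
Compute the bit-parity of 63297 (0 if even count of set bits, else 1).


0b1111011101000001 has 9 ones => parity 1

1


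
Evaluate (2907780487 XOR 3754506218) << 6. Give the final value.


Step 1: 2907780487 ^ 3754506218 = 1922564717
Step 2: 1922564717 << 6 = 123044141888

123044141888


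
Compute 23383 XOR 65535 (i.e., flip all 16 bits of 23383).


23383 ^ 65535 = 42152

42152


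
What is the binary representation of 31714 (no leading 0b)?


31714 = 111101111100010 in binary

111101111100010


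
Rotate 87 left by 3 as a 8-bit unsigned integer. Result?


Rotate 0b1010111 left by 3 (8-bit) = 0b10111010 = 186

186


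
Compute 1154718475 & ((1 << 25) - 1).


1154718475 & 33554431 = 13867787

13867787


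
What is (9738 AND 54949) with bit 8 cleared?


Step 1: 9738 & 54949 = 1536
Step 2: 1536 & ~(1 << 8) = 1536

1536


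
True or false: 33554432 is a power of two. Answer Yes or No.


0b10000000000000000000000000. Only one bit set => Yes

Yes


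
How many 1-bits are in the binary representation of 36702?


0b1000111101011110 has 10 set bits

10


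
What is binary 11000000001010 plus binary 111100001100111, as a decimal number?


11000000001010 + 111100001100111 = 1010100001110001 = 43121

43121


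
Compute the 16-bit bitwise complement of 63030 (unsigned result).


~0b1111011000110110 = 0b100111001001 = 2505 (16-bit unsigned)

2505


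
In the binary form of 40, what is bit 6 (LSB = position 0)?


0b101000, position 6 = 0

0


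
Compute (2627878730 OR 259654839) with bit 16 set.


Step 1: 2627878730 | 259654839 = 2683977727
Step 2: 2683977727 | (1 << 16) = 2683977727 | 65536 = 2684043263

2684043263


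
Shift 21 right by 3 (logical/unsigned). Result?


0b10101 >> 3 = 0b10 = 2

2


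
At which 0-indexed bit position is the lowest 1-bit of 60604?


0b1110110010111100. Lowest set bit at position 2

2


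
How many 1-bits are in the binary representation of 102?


0b1100110 has 4 set bits

4


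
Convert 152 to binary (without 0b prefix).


152 = 10011000 in binary

10011000


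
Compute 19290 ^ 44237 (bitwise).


0b100101101011010 ^ 0b1010110011001101 = 0b1110011110010111 = 59287

59287


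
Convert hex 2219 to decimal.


2219 hex = 8729 decimal

8729


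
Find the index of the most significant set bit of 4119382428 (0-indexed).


0b11110101100010001100100110011100. Highest set bit at position 31

31


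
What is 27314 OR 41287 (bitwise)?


0b110101010110010 | 0b1010000101000111 = 0b1110101111110111 = 60407

60407


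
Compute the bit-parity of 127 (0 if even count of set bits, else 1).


0b1111111 has 7 ones => parity 1

1


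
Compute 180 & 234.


0b10110100 & 0b11101010 = 0b10100000 = 160

160


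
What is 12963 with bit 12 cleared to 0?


12963 & ~(1 << 12) = 8867

8867


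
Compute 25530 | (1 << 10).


25530 | (1 << 10) = 25530 | 1024 = 26554

26554


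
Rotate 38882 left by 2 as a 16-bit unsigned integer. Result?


Rotate 0b1001011111100010 left by 2 (16-bit) = 0b101111110001010 = 24458

24458


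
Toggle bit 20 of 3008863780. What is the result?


3008863780 ^ (1 << 20) = 3008863780 ^ 1048576 = 3007815204

3007815204


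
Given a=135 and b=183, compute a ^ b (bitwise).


135 ^ 183 = 48

48


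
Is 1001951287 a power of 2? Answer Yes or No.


0b111011101110001001000000110111. Multiple bits set => No

No


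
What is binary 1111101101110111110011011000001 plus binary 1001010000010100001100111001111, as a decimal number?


1111101101110111110011011000001 + 1001010000010100001100111001111 = 11000111110001100000000010010000 = 3351642256

3351642256


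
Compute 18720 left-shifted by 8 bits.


0b100100100100000 << 8 = 0b10010010010000000000000 = 4792320

4792320


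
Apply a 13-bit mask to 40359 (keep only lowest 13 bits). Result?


40359 & 8191 = 7591

7591


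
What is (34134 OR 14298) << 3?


Step 1: 34134 | 14298 = 47070
Step 2: 47070 << 3 = 376560

376560


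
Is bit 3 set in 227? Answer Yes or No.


0b11100011, bit 3 = 0. No

No


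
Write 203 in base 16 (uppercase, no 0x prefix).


203 = CB hex

CB


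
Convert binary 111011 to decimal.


111011 in decimal = 59

59


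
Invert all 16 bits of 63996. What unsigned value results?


63996 ^ 65535 = 1539

1539


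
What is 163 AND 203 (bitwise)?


0b10100011 & 0b11001011 = 0b10000011 = 131

131


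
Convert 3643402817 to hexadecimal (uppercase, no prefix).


3643402817 = D929EA41 hex

D929EA41


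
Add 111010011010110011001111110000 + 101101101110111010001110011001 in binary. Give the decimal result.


111010011010110011001111110000 + 101101101110111010001110011001 = 1101000001001101101011110001001 = 1747376009

1747376009


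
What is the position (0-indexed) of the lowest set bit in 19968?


0b100111000000000. Lowest set bit at position 9

9


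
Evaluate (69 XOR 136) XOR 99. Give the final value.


Step 1: 69 ^ 136 = 205
Step 2: 205 ^ 99 = 174

174


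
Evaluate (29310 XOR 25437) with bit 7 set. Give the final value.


Step 1: 29310 ^ 25437 = 4387
Step 2: 4387 | (1 << 7) = 4387 | 128 = 4515

4515


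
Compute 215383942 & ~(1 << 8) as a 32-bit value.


215383942 & ~(1 << 8) = 215383686

215383686


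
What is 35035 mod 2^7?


35035 & 127 = 91

91


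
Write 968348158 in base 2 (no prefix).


968348158 = 111001101101111101000111111110 in binary

111001101101111101000111111110


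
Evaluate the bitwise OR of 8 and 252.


0b1000 | 0b11111100 = 0b11111100 = 252

252


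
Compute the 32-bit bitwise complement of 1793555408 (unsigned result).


~0b1101010111001110111101111010000 = 0b10010101000110001000010000101111 = 2501411887 (32-bit unsigned)

2501411887


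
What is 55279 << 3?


0b1101011111101111 << 3 = 0b1101011111101111000 = 442232

442232


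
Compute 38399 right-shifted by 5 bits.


0b1001010111111111 >> 5 = 0b10010101111 = 1199

1199


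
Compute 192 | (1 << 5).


192 | (1 << 5) = 192 | 32 = 224

224


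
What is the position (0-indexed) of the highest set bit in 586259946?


0b100010111100011001110111101010. Highest set bit at position 29

29


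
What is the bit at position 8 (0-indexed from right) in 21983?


0b101010111011111, position 8 = 1

1


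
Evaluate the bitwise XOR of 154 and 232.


0b10011010 ^ 0b11101000 = 0b1110010 = 114

114


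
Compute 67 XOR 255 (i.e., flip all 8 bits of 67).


67 ^ 255 = 188

188


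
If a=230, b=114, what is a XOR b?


230 ^ 114 = 148

148


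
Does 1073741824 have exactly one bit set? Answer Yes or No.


0b1000000000000000000000000000000. Only one bit set => Yes

Yes


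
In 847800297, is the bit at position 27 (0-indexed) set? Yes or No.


0b110010100010000110011111101001, bit 27 = 0. No

No


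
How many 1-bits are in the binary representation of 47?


0b101111 has 5 set bits

5


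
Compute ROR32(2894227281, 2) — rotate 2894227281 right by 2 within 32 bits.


Rotate 0b10101100100000100110011101010001 right by 2 (32-bit) = 0b1101011001000001001100111010100 = 1797298644

1797298644


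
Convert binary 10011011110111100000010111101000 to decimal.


10011011110111100000010111101000 in decimal = 2615018984

2615018984


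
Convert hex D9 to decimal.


D9 hex = 217 decimal

217


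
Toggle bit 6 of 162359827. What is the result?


162359827 ^ (1 << 6) = 162359827 ^ 64 = 162359891

162359891


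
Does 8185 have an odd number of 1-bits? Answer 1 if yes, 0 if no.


0b1111111111001 has 11 ones => parity 1

1


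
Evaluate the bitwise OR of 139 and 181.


0b10001011 | 0b10110101 = 0b10111111 = 191

191


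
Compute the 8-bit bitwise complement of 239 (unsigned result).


~0b11101111 = 0b10000 = 16 (8-bit unsigned)

16


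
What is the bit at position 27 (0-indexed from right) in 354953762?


0b10101001010000010101000100010, position 27 = 0

0


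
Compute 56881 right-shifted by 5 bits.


0b1101111000110001 >> 5 = 0b11011110001 = 1777

1777


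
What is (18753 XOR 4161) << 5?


Step 1: 18753 ^ 4161 = 22784
Step 2: 22784 << 5 = 729088

729088


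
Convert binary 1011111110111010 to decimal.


1011111110111010 in decimal = 49082

49082


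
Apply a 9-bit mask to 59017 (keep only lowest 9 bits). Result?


59017 & 511 = 137

137


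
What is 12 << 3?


0b1100 << 3 = 0b1100000 = 96

96


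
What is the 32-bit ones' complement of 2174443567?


2174443567 ^ 4294967295 = 2120523728

2120523728


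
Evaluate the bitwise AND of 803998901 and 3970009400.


0b101111111011000000110010110101 & 0b11101100101000011000100100111000 = 0b101100101000000000100000110000 = 748685360

748685360


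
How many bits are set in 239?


0b11101111 has 7 set bits

7


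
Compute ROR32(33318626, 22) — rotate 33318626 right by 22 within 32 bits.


Rotate 0b1111111000110011011100010 right by 22 (32-bit) = 0b11110001100110111000100000000111 = 4053501959

4053501959


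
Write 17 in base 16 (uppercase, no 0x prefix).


17 = 11 hex

11


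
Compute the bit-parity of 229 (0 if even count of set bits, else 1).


0b11100101 has 5 ones => parity 1

1


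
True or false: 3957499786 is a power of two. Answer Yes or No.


0b11101011111000101010011110001010. Multiple bits set => No

No


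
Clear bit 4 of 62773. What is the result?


62773 & ~(1 << 4) = 62757

62757


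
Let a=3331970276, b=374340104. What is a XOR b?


3331970276 ^ 374340104 = 3503697644

3503697644


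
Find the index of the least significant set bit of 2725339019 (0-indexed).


0b10100010011100010101111110001011. Lowest set bit at position 0

0


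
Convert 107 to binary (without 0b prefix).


107 = 1101011 in binary

1101011


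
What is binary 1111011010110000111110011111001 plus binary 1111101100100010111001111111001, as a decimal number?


1111011010110000111110011111001 + 1111101100100010111001111111001 = 11111000111010011111000011110010 = 4176081138

4176081138


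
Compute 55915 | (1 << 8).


55915 | (1 << 8) = 55915 | 256 = 56171

56171


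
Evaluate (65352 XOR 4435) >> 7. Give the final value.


Step 1: 65352 ^ 4435 = 60955
Step 2: 60955 >> 7 = 476

476


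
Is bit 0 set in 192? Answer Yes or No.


0b11000000, bit 0 = 0. No

No


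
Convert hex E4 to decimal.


E4 hex = 228 decimal

228


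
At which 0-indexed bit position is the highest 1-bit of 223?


0b11011111. Highest set bit at position 7

7


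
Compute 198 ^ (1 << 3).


198 ^ (1 << 3) = 198 ^ 8 = 206

206


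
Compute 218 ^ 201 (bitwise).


0b11011010 ^ 0b11001001 = 0b10011 = 19

19


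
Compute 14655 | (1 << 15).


14655 | (1 << 15) = 14655 | 32768 = 47423

47423


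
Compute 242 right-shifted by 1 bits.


0b11110010 >> 1 = 0b1111001 = 121

121


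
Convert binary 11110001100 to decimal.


11110001100 in decimal = 1932

1932


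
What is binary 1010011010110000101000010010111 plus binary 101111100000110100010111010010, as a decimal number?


1010011010110000101000010010111 + 101111100000110100010111010010 = 10000010110110111001011001101001 = 2195428969

2195428969


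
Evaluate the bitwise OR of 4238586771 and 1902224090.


0b11111100101000111011001110010011 | 0b1110001011000011010001011011010 = 0b11111101111000111011001111011011 = 4259558363

4259558363


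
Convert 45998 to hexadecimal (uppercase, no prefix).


45998 = B3AE hex

B3AE


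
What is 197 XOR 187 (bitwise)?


0b11000101 ^ 0b10111011 = 0b1111110 = 126

126


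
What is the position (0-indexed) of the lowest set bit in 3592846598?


0b11010110001001100111110100000110. Lowest set bit at position 1

1


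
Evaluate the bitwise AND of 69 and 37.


0b1000101 & 0b100101 = 0b101 = 5

5


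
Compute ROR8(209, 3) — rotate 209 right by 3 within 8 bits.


Rotate 0b11010001 right by 3 (8-bit) = 0b111010 = 58

58


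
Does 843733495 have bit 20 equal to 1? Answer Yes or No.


0b110010010010100101100111110111, bit 20 = 0. No

No


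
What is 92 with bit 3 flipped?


92 ^ (1 << 3) = 92 ^ 8 = 84

84


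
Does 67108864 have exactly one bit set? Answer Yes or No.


0b100000000000000000000000000. Only one bit set => Yes

Yes


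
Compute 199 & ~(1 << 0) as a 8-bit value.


199 & ~(1 << 0) = 198

198


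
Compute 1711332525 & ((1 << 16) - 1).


1711332525 & 65535 = 56493

56493


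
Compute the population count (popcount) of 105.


0b1101001 has 4 set bits

4


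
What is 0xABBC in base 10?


ABBC hex = 43964 decimal

43964


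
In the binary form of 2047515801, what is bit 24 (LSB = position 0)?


0b1111010000010101001110010011001, position 24 = 0

0


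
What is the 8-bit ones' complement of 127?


127 ^ 255 = 128

128


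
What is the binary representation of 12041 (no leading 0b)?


12041 = 10111100001001 in binary

10111100001001


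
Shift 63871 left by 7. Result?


0b1111100101111111 << 7 = 0b11111001011111110000000 = 8175488

8175488


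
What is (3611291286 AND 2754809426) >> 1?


Step 1: 3611291286 & 2754809426 = 2217938450
Step 2: 2217938450 >> 1 = 1108969225

1108969225


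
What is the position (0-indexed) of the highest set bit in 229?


0b11100101. Highest set bit at position 7

7


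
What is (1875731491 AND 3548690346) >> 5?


Step 1: 1875731491 & 3548690346 = 1132733474
Step 2: 1132733474 >> 5 = 35397921

35397921


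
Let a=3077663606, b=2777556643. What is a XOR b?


3077663606 ^ 2777556643 = 318721493

318721493


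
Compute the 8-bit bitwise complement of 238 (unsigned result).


~0b11101110 = 0b10001 = 17 (8-bit unsigned)

17


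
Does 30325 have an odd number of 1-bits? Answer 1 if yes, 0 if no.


0b111011001110101 has 10 ones => parity 0

0


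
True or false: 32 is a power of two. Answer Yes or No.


0b100000. Only one bit set => Yes

Yes


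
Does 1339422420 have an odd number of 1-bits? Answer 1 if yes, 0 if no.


0b1001111110101011111011011010100 has 20 ones => parity 0

0


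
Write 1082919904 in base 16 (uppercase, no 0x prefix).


1082919904 = 408C0BE0 hex

408C0BE0


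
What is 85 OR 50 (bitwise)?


0b1010101 | 0b110010 = 0b1110111 = 119

119


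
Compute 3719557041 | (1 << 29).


3719557041 | (1 << 29) = 3719557041 | 536870912 = 4256427953

4256427953


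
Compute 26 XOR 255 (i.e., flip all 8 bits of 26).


26 ^ 255 = 229

229


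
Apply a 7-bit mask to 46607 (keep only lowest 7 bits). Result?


46607 & 127 = 15

15


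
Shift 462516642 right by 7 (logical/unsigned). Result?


0b11011100100010111000110100010 >> 7 = 0b1101110010001011100011 = 3613411

3613411


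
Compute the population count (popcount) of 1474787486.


0b1010111111001110111100010011110 has 20 set bits

20


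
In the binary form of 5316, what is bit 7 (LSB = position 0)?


0b1010011000100, position 7 = 1

1


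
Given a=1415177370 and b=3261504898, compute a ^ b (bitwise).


1415177370 ^ 3261504898 = 2520742168

2520742168


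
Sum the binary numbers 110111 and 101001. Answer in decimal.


110111 + 101001 = 1100000 = 96

96


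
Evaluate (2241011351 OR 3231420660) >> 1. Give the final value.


Step 1: 2241011351 | 3231420660 = 3315310327
Step 2: 3315310327 >> 1 = 1657655163

1657655163


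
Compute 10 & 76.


0b1010 & 0b1001100 = 0b1000 = 8

8


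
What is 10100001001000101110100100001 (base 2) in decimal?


10100001001000101110100100001 in decimal = 337927457

337927457


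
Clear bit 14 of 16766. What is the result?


16766 & ~(1 << 14) = 382

382


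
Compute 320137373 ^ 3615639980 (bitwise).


0b10011000101001110100010011101 ^ 0b11010111100000100100100110101100 = 0b11000100100101101010000100110001 = 3298206001

3298206001


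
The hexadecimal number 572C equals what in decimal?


572C hex = 22316 decimal

22316


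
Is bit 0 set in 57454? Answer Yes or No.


0b1110000001101110, bit 0 = 0. No

No


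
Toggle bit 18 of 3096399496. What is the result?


3096399496 ^ (1 << 18) = 3096399496 ^ 262144 = 3096137352

3096137352


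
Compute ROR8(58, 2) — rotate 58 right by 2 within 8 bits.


Rotate 0b111010 right by 2 (8-bit) = 0b10001110 = 142

142


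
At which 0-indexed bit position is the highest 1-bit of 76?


0b1001100. Highest set bit at position 6

6


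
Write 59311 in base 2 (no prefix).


59311 = 1110011110101111 in binary

1110011110101111


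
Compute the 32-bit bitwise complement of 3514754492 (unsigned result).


~0b11010001011111101110010110111100 = 0b101110100000010001101001000011 = 780212803 (32-bit unsigned)

780212803


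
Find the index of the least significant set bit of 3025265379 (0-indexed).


0b10110100010100011110001011100011. Lowest set bit at position 0

0


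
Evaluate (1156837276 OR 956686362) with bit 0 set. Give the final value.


Step 1: 1156837276 | 956686362 = 2113400734
Step 2: 2113400734 | (1 << 0) = 2113400734 | 1 = 2113400735

2113400735


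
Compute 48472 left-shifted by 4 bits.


0b1011110101011000 << 4 = 0b10111101010110000000 = 775552

775552


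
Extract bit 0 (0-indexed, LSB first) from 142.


0b10001110, position 0 = 0

0


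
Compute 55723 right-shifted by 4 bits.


0b1101100110101011 >> 4 = 0b110110011010 = 3482

3482


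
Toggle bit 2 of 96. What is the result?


96 ^ (1 << 2) = 96 ^ 4 = 100

100


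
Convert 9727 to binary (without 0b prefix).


9727 = 10010111111111 in binary

10010111111111


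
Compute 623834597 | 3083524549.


0b100101001011101111010111100101 | 0b10110111110010101101100111000101 = 0b10110111111011101111110111100101 = 3085893093

3085893093


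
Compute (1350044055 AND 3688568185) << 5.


Step 1: 1350044055 & 3688568185 = 1347944721
Step 2: 1347944721 << 5 = 43134231072

43134231072


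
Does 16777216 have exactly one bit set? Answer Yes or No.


0b1000000000000000000000000. Only one bit set => Yes

Yes


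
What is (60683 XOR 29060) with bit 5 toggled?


Step 1: 60683 ^ 29060 = 40079
Step 2: 40079 ^ (1 << 5) = 40079 ^ 32 = 40111

40111


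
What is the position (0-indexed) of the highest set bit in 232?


0b11101000. Highest set bit at position 7

7


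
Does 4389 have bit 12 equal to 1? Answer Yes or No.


0b1000100100101, bit 12 = 1. Yes

Yes


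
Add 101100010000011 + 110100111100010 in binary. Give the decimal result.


101100010000011 + 110100111100010 = 1100001001100101 = 49765

49765


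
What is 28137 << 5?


0b110110111101001 << 5 = 0b11011011110100100000 = 900384

900384


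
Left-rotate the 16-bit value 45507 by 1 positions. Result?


Rotate 0b1011000111000011 left by 1 (16-bit) = 0b110001110000111 = 25479

25479


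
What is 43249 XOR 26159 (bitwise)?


0b1010100011110001 ^ 0b110011000101111 = 0b1100111011011110 = 52958

52958


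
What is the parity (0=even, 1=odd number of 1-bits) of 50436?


0b1100010100000100 has 5 ones => parity 1

1


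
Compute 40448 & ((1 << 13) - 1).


40448 & 8191 = 7680

7680


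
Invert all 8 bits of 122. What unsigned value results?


122 ^ 255 = 133

133


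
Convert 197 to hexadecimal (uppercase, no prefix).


197 = C5 hex

C5


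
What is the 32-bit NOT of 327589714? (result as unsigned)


~0b10011100001101001111101010010 = 0b11101100011110010110000010101101 = 3967377581 (32-bit unsigned)

3967377581


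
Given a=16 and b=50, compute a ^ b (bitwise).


16 ^ 50 = 34

34


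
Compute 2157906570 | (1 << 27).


2157906570 | (1 << 27) = 2157906570 | 134217728 = 2292124298

2292124298


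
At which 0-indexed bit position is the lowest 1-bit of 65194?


0b1111111010101010. Lowest set bit at position 1

1


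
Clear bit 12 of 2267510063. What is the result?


2267510063 & ~(1 << 12) = 2267505967

2267505967


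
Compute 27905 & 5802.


0b110110100000001 & 0b1011010101010 = 0b10000000000 = 1024

1024


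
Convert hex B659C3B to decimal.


B659C3B hex = 191208507 decimal

191208507


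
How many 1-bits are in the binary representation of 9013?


0b10001100110101 has 7 set bits

7


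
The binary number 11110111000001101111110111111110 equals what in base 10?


11110111000001101111110111111110 in decimal = 4144430590

4144430590


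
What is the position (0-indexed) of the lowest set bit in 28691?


0b111000000010011. Lowest set bit at position 0

0


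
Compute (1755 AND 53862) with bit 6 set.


Step 1: 1755 & 53862 = 578
Step 2: 578 | (1 << 6) = 578 | 64 = 578

578


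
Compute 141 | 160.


0b10001101 | 0b10100000 = 0b10101101 = 173

173


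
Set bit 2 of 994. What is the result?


994 | (1 << 2) = 994 | 4 = 998

998


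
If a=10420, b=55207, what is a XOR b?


10420 ^ 55207 = 65299

65299


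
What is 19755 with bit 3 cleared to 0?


19755 & ~(1 << 3) = 19747

19747


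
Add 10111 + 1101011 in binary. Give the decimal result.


10111 + 1101011 = 10000010 = 130

130


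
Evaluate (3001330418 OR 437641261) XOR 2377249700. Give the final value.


Step 1: 3001330418 | 437641261 = 3136678655
Step 2: 3136678655 ^ 2377249700 = 927209819

927209819


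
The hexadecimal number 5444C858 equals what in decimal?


5444C858 hex = 1413793880 decimal

1413793880


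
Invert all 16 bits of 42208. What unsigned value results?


42208 ^ 65535 = 23327

23327


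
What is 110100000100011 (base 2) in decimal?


110100000100011 in decimal = 26659

26659


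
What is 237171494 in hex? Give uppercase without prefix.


237171494 = E22F326 hex

E22F326


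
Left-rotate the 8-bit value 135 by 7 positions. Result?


Rotate 0b10000111 left by 7 (8-bit) = 0b11000011 = 195

195


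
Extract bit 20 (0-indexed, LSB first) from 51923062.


0b11000110000100100001110110, position 20 = 1

1


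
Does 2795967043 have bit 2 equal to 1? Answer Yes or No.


0b10100110101001110001001001000011, bit 2 = 0. No

No


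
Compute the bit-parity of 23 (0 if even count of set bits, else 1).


0b10111 has 4 ones => parity 0

0


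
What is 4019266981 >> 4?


0b11101111100100010010010110100101 >> 4 = 0b1110111110010001001001011010 = 251204186

251204186


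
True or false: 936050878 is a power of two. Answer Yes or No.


0b110111110010110000000010111110. Multiple bits set => No

No


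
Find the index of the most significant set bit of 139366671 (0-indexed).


0b1000010011101001000100001111. Highest set bit at position 27

27


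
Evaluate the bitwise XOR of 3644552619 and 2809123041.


0b11011001001110110111010110101011 ^ 0b10100111011011111101000011100001 = 0b1111110010101001010010101001010 = 2119476554

2119476554


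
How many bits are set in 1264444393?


0b1001011010111011110001111101001 has 19 set bits

19


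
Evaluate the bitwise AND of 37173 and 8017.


0b1001000100110101 & 0b1111101010001 = 0b1000100010001 = 4369

4369


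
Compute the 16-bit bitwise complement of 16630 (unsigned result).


~0b100000011110110 = 0b1011111100001001 = 48905 (16-bit unsigned)

48905


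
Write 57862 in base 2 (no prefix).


57862 = 1110001000000110 in binary

1110001000000110


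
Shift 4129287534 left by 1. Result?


0b11110110000111111110110101101110 << 1 = 0b111101100001111111101101011011100 = 8258575068

8258575068


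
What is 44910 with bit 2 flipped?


44910 ^ (1 << 2) = 44910 ^ 4 = 44906

44906


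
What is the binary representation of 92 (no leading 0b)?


92 = 1011100 in binary

1011100


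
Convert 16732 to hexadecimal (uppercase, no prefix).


16732 = 415C hex

415C


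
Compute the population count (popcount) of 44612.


0b1010111001000100 has 7 set bits

7


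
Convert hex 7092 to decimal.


7092 hex = 28818 decimal

28818


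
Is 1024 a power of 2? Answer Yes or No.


0b10000000000. Only one bit set => Yes

Yes


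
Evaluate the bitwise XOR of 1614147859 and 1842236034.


0b1100000001101011111000100010011 ^ 0b1101101110011100100101010000010 = 0b1101111110111011101110010001 = 234601361

234601361


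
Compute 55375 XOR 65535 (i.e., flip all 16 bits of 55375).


55375 ^ 65535 = 10160

10160


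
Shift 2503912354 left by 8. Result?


0b10010101001111101010101110100010 << 8 = 0b1001010100111110101010111010001000000000 = 641001562624

641001562624


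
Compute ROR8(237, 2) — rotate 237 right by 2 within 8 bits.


Rotate 0b11101101 right by 2 (8-bit) = 0b1111011 = 123

123


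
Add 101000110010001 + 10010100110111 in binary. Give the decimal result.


101000110010001 + 10010100110111 = 111011011001000 = 30408

30408


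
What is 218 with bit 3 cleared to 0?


218 & ~(1 << 3) = 210

210


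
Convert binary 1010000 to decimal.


1010000 in decimal = 80

80


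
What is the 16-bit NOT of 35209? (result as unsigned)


~0b1000100110001001 = 0b111011001110110 = 30326 (16-bit unsigned)

30326


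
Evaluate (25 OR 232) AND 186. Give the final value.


Step 1: 25 | 232 = 249
Step 2: 249 & 186 = 184

184


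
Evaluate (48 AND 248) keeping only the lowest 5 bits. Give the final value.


Step 1: 48 & 248 = 48
Step 2: 48 & 31 = 16

16


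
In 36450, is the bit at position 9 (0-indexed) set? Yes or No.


0b1000111001100010, bit 9 = 1. Yes

Yes


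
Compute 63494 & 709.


0b1111100000000110 & 0b1011000101 = 0b100 = 4

4


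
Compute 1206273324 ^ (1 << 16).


1206273324 ^ (1 << 16) = 1206273324 ^ 65536 = 1206338860

1206338860


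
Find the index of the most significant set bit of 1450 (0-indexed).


0b10110101010. Highest set bit at position 10

10


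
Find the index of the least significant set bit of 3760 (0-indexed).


0b111010110000. Lowest set bit at position 4

4


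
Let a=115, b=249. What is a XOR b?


115 ^ 249 = 138

138


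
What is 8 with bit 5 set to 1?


8 | (1 << 5) = 8 | 32 = 40

40


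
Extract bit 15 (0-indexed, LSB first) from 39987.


0b1001110000110011, position 15 = 1

1


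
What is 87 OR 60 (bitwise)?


0b1010111 | 0b111100 = 0b1111111 = 127

127


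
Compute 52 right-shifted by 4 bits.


0b110100 >> 4 = 0b11 = 3

3


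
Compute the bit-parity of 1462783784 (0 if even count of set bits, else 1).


0b1010111001100000100111100101000 has 14 ones => parity 0

0


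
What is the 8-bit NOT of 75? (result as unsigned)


~0b1001011 = 0b10110100 = 180 (8-bit unsigned)

180


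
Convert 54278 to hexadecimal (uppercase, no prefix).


54278 = D406 hex

D406


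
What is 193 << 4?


0b11000001 << 4 = 0b110000010000 = 3088

3088


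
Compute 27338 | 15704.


0b110101011001010 | 0b11110101011000 = 0b111111111011010 = 32730

32730


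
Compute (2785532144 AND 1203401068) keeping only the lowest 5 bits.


Step 1: 2785532144 & 1203401068 = 100814944
Step 2: 100814944 & 31 = 0

0


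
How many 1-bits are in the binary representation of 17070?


0b100001010101110 has 7 set bits

7


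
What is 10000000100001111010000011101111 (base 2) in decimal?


10000000100001111010000011101111 in decimal = 2156372207

2156372207


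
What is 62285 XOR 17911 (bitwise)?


0b1111001101001101 ^ 0b100010111110111 = 0b1011011010111010 = 46778

46778


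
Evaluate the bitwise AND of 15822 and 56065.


0b11110111001110 & 0b1101101100000001 = 0b1100100000000 = 6400

6400


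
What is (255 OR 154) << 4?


Step 1: 255 | 154 = 255
Step 2: 255 << 4 = 4080

4080


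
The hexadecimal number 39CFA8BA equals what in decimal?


39CFA8BA hex = 969910458 decimal

969910458


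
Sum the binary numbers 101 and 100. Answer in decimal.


101 + 100 = 1001 = 9

9


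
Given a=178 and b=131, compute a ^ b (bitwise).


178 ^ 131 = 49

49
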